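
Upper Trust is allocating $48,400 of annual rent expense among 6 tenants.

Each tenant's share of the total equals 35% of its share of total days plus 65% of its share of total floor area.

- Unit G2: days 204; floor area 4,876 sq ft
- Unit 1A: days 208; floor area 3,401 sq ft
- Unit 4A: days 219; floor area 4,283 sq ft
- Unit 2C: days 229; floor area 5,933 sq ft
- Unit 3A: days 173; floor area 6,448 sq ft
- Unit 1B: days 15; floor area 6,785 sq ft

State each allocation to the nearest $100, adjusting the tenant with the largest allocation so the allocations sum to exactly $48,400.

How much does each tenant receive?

Totals — days 1,048, floor area 31,726.
Composite weights (35% days + 65% floor area): Unit G2 0.1680; Unit 1A 0.1391; Unit 4A 0.1609; Unit 2C 0.1980; Unit 3A 0.1899; Unit 1B 0.1440.
Raw shares: Unit G2 8,132.60; Unit 1A 6,734.62; Unit 4A 7,787.03; Unit 2C 9,584.84; Unit 3A 9,190.33; Unit 1B 6,970.57.
Rounded to nearest $100: Unit G2 $8,100; Unit 1A $6,700; Unit 4A $7,800; Unit 2C $9,600; Unit 3A $9,200; Unit 1B $7,000. Sum = $48,400.
Sum already equals the total — no adjustment.

Unit G2: $8,100; Unit 1A: $6,700; Unit 4A: $7,800; Unit 2C: $9,600; Unit 3A: $9,200; Unit 1B: $7,000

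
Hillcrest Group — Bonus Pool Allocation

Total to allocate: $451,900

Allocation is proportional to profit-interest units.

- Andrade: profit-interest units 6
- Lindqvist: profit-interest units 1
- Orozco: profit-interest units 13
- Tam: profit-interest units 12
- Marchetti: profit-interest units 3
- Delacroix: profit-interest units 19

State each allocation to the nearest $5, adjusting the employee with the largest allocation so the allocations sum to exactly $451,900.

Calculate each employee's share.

Combined profit-interest units = 54.
Unrounded shares: Andrade 6/54 × $451,900 = 50,211.11; Lindqvist 1/54 × $451,900 = 8,368.52; Orozco 13/54 × $451,900 = 108,790.74; Tam 12/54 × $451,900 = 100,422.22; Marchetti 3/54 × $451,900 = 25,105.56; Delacroix 19/54 × $451,900 = 159,001.85.
After rounding ($5): Andrade $50,210; Lindqvist $8,370; Orozco $108,790; Tam $100,420; Marchetti $25,105; Delacroix $159,000. Sum = $451,895.
Difference $451,900 − $451,895 = +$5 applied to largest allocation (Delacroix): Delacroix becomes $159,005.

Andrade: $50,210; Lindqvist: $8,370; Orozco: $108,790; Tam: $100,420; Marchetti: $25,105; Delacroix: $159,005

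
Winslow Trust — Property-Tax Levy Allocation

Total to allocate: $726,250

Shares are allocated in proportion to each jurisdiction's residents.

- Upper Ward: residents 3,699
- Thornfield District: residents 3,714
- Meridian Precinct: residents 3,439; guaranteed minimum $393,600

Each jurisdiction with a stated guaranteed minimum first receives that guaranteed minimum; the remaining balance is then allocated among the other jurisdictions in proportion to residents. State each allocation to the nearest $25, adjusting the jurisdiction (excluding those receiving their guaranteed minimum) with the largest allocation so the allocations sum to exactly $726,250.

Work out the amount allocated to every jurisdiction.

Minimums first: Meridian Precinct $393,600. Residual $332,650.
Residual split over remaining residents 7,413: Upper Ward 165,988.45 → $166,000; Thornfield District 166,661.55 → $166,650.

Upper Ward: $166,000 · Thornfield District: $166,650 · Meridian Precinct: $393,600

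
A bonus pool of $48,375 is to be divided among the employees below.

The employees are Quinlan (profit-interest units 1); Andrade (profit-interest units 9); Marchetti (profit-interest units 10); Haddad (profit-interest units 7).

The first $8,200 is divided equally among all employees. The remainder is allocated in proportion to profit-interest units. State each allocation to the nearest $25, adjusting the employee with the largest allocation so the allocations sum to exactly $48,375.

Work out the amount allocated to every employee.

Quinlan: $3,550 | Andrade: $15,450 | Marchetti: $16,900 | Haddad: $12,475

$8,200 shared equally gives $2,050 per employee.
Remainder $40,175 by profit-interest units (total 27): Quinlan 1,487.96 → $1,500; Andrade 13,391.67 → $13,400; Marchetti 14,879.63 → $14,875; Haddad 10,415.74 → $10,425.
Rounding difference −$25 on remainder applied to Marchetti.
Totals: Quinlan $2,050 + $1,500 = $3,550; Andrade $2,050 + $13,400 = $15,450; Marchetti $2,050 + $14,850 = $16,900; Haddad $2,050 + $10,425 = $12,475.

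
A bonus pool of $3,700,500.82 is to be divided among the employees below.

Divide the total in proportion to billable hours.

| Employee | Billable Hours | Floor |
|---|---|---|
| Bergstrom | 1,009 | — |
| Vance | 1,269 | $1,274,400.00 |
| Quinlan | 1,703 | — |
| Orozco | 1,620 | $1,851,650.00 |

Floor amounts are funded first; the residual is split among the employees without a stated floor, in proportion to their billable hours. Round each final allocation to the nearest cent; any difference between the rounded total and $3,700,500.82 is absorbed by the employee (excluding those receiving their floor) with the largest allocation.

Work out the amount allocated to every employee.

Bergstrom: $213,724.51 | Vance: $1,274,400.00 | Quinlan: $360,726.31 | Orozco: $1,851,650.00

Fund the minimums — Vance $1,274,400.00; Orozco $1,851,650.00. Residual $574,450.82.
Residual split over remaining billable hours 2,712: Bergstrom 213,724.5123 → $213,724.51; Quinlan 360,726.3077 → $360,726.31.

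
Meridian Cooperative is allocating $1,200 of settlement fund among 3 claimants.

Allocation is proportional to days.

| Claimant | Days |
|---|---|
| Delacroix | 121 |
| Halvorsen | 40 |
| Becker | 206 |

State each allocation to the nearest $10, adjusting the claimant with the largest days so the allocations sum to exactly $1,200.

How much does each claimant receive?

Sum of days: 121 + 40 + 206 = 367.
Pro-rata amounts: Delacroix 395.64; Halvorsen 130.79; Becker 673.57.
Rounded to nearest $10: Delacroix $400; Halvorsen $130; Becker $670. Sum = $1,200.
Rounded total matches; no reconciliation needed.

Delacroix: $400 · Halvorsen: $130 · Becker: $670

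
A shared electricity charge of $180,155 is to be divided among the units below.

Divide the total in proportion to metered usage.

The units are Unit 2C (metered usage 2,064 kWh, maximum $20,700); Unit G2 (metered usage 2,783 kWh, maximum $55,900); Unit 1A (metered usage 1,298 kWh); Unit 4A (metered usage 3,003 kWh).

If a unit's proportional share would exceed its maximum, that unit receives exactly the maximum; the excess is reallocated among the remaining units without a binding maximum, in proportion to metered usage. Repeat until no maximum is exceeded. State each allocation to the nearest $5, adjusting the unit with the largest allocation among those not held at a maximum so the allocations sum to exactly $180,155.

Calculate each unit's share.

Unit 2C: $20,700; Unit G2: $55,900; Unit 1A: $31,250; Unit 4A: $72,305

Sum of metered usage: 9,148.
Pro-rata shares before constraints: Unit 2C 40,647.13; Unit G2 54,806.66; Unit 1A 25,562.00; Unit 4A 59,139.21.
Cap binds for Unit 2C ($20,700); balance $159,455 reallocated over remaining metered usage 7,084.
Cap binds for Unit G2 ($55,900); balance $103,555 reallocated over remaining metered usage 4,301.
Shares after redistribution: Unit 1A 31,251.89 → $31,250; Unit 4A 72,303.11 → $72,305.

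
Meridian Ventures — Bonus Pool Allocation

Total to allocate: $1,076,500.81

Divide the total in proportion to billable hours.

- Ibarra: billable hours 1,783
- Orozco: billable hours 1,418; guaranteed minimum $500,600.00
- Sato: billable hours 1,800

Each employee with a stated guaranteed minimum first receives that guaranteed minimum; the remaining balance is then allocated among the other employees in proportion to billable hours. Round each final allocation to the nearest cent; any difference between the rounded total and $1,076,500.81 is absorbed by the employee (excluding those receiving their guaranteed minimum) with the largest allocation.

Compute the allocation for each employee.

Guaranteed amounts: Orozco $500,600.00. Remaining pool $575,900.81.
Remaining pool split over remaining billable hours 3,583: Ibarra 286,584.1876 → $286,584.19; Sato 289,316.6224 → $289,316.62.

Ibarra: $286,584.19 | Orozco: $500,600.00 | Sato: $289,316.62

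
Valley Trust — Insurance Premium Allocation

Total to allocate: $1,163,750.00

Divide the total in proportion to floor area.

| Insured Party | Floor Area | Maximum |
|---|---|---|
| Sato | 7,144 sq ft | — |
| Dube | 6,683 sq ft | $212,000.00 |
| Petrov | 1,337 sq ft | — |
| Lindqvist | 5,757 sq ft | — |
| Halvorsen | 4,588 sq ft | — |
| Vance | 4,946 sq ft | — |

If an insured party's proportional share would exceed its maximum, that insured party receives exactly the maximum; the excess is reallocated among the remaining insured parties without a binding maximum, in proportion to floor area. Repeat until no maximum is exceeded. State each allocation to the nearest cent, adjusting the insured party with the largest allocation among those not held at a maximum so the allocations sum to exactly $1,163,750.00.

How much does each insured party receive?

Sum of floor area: 30,455.
Unconstrained shares: Sato 272,987.3584; Dube 255,371.5728; Petrov 51,089.5994; Lindqvist 219,987.1532; Halvorsen 175,317.1893; Vance 188,997.1269.
Capped: Dube ($212,000.00); balance $951,750.00 reallocated over remaining floor area 23,772.
Redistributed shares: Sato 286,021.4538 → $286,021.45; Petrov 53,528.9311 → $53,528.93; Lindqvist 230,490.6928 → $230,490.69; Halvorsen 183,687.9101 → $183,687.91; Vance 198,021.0121 → $198,021.01.
Rounding difference +$0.01 applied to Sato → $286,021.46.

Sato: $286,021.46 | Dube: $212,000.00 | Petrov: $53,528.93 | Lindqvist: $230,490.69 | Halvorsen: $183,687.91 | Vance: $198,021.01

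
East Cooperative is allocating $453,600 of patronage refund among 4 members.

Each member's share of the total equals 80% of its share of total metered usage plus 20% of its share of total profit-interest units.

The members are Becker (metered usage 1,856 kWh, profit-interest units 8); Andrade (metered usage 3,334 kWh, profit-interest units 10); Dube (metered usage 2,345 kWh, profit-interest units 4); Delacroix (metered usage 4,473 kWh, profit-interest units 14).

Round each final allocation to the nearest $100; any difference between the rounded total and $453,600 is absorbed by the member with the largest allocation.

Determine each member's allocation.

Becker: $76,200 | Andrade: $126,000 | Dube: $80,900 | Delacroix: $170,500

Totals — metered usage 12,008, profit-interest units 36.
Composite weights (80% metered usage + 20% profit-interest units): Becker 0.1681; Andrade 0.2777; Dube 0.1785; Delacroix 0.3758.
Proportional shares: Becker 76,248.05; Andrade 125,952.99; Dube 80,945.56; Delacroix 170,453.40.
After rounding ($100): Becker $76,200; Andrade $126,000; Dube $80,900; Delacroix $170,500. Sum = $453,600.
Rounded total matches; no reconciliation needed.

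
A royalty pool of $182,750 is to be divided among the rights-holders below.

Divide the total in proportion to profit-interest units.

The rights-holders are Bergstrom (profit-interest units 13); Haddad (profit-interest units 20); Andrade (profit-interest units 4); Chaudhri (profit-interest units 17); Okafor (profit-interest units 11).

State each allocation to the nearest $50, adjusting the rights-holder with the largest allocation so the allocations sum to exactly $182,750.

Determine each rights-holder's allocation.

Bergstrom: $36,550 · Haddad: $56,200 · Andrade: $11,250 · Chaudhri: $47,800 · Okafor: $30,950

Profit-interest units total: 65.
Pro-rata amounts: Bergstrom 13/65 × $182,750 = 36,550.00; Haddad 20/65 × $182,750 = 56,230.77; Andrade 4/65 × $182,750 = 11,246.15; Chaudhri 17/65 × $182,750 = 47,796.15; Okafor 11/65 × $182,750 = 30,926.92.
After rounding ($50): Bergstrom $36,550; Haddad $56,250; Andrade $11,250; Chaudhri $47,800; Okafor $30,950. Sum = $182,800.
Difference $182,750 − $182,800 = −$50 applied to largest allocation (Haddad): Haddad becomes $56,200.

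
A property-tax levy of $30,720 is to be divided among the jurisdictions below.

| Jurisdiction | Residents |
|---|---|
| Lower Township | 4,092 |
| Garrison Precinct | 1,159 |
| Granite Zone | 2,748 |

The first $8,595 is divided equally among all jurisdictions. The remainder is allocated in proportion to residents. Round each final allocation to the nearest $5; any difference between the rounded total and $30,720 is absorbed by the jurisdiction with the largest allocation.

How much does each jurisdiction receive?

$8,595 shared equally gives $2,865 per jurisdiction.
Remainder $22,125 by residents (total 7,999): Lower Township 11,318.35 → $11,320; Garrison Precinct 3,205.76 → $3,205; Granite Zone 7,600.89 → $7,600.
Totals: Lower Township $2,865 + $11,320 = $14,185; Garrison Precinct $2,865 + $3,205 = $6,070; Granite Zone $2,865 + $7,600 = $10,465.

Lower Township: $14,185; Garrison Precinct: $6,070; Granite Zone: $10,465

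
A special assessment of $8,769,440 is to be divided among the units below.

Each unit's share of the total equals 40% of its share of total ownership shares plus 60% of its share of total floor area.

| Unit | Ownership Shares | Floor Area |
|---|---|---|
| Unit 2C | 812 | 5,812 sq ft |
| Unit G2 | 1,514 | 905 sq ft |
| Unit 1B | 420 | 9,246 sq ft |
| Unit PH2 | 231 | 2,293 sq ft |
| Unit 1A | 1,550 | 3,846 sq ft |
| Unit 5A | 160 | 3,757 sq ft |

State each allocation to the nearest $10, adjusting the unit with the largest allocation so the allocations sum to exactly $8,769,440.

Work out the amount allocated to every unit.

Unit 2C: $1,790,300; Unit G2: $1,317,230; Unit 1B: $2,195,670; Unit PH2: $639,450; Unit 1A: $1,942,590; Unit 5A: $884,200

Totals — ownership shares 4,687, floor area 25,859.
Composite weights (40% ownership shares + 60% floor area): Unit 2C 0.2042; Unit G2 0.1502; Unit 1B 0.2504; Unit PH2 0.0729; Unit 1A 0.2215; Unit 5A 0.1008.
Unrounded shares: Unit 2C 1,790,302.76; Unit G2 1,317,230.75; Unit 1B 2,195,661.53; Unit PH2 639,450.17; Unit 1A 1,942,593.77; Unit 5A 884,201.01.
Rounded to nearest $10: Unit 2C $1,790,300; Unit G2 $1,317,230; Unit 1B $2,195,660; Unit PH2 $639,450; Unit 1A $1,942,590; Unit 5A $884,200. Sum = $8,769,430.
Difference $8,769,440 − $8,769,430 = +$10 applied to largest allocation (Unit 1B): Unit 1B becomes $2,195,670.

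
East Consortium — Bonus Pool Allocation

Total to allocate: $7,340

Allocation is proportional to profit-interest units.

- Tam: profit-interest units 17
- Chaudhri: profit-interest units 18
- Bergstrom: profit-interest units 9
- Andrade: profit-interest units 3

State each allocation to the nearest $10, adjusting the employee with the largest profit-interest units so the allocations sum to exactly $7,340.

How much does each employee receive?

Tam: $2,650; Chaudhri: $2,810; Bergstrom: $1,410; Andrade: $470

Combined profit-interest units = 17 + 18 + 9 + 3 = 47.
Unrounded shares: Tam 2,654.89; Chaudhri 2,811.06; Bergstrom 1,405.53; Andrade 468.51.
After rounding ($10): Tam $2,650; Chaudhri $2,810; Bergstrom $1,410; Andrade $470. Sum = $7,340.
Rounded total matches; no reconciliation needed.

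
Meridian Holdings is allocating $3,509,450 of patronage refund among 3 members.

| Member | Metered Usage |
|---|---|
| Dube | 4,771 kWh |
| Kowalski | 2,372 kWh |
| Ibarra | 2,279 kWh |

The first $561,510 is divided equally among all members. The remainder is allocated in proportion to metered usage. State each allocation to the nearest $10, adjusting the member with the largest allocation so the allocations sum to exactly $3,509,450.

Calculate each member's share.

Dube: $1,679,910 · Kowalski: $929,320 · Ibarra: $900,220

Equal tier: $561,510 ÷ 3 = $187,170 apiece.
Remainder $2,947,940 by metered usage (total 9,422): Dube 1,492,742.70 → $1,492,740; Kowalski 742,147.49 → $742,150; Ibarra 713,049.80 → $713,050.
Totals: Dube $187,170 + $1,492,740 = $1,679,910; Kowalski $187,170 + $742,150 = $929,320; Ibarra $187,170 + $713,050 = $900,220.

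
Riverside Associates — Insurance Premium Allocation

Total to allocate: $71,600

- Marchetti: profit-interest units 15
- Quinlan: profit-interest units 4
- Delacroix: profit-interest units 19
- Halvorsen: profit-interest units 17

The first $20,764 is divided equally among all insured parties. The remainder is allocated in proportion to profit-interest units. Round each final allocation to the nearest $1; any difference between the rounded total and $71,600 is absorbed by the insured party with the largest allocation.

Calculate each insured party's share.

Marchetti: $19,055; Quinlan: $8,888; Delacroix: $22,753; Halvorsen: $20,904

$20,764 shared equally gives $5,191 per insured party.
Remainder $50,836 by profit-interest units (total 55): Marchetti 13,864.36 → $13,864; Quinlan 3,697.16 → $3,697; Delacroix 17,561.53 → $17,562; Halvorsen 15,712.95 → $15,713.
Totals: Marchetti $5,191 + $13,864 = $19,055; Quinlan $5,191 + $3,697 = $8,888; Delacroix $5,191 + $17,562 = $22,753; Halvorsen $5,191 + $15,713 = $20,904.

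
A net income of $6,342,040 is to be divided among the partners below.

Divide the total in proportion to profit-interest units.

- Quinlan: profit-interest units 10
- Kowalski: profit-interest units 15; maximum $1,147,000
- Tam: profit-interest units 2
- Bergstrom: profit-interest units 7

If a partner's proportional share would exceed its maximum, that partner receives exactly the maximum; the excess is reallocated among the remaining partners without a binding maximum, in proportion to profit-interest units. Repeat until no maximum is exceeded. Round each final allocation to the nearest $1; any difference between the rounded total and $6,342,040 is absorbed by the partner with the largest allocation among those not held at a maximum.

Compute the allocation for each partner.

Quinlan: $2,734,232 · Kowalski: $1,147,000 · Tam: $546,846 · Bergstrom: $1,913,962

Profit-interest units total: 34.
Unconstrained shares: Quinlan 1,865,305.88; Kowalski 2,797,958.82; Tam 373,061.18; Bergstrom 1,305,714.12.
Held at cap: Kowalski ($1,147,000); remaining pool $5,195,040 reallocated over remaining profit-interest units 19.
Remaining shares: Quinlan 2,734,231.58 → $2,734,232; Tam 546,846.32 → $546,846; Bergstrom 1,913,962.11 → $1,913,962.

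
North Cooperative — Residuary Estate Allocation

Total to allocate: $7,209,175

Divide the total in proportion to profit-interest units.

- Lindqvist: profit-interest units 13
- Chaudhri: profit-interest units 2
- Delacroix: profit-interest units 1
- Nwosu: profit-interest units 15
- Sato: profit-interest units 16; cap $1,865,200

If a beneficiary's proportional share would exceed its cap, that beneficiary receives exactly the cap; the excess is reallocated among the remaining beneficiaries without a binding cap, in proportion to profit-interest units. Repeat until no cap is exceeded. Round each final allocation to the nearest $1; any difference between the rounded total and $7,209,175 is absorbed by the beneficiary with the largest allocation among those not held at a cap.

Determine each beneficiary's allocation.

Lindqvist: $2,241,022 | Chaudhri: $344,773 | Delacroix: $172,386 | Nwosu: $2,585,794 | Sato: $1,865,200

Combined profit-interest units = 47.
Pro-rata shares before constraints: Lindqvist 1,994,027.13; Chaudhri 306,773.40; Delacroix 153,386.70; Nwosu 2,300,800.53; Sato 2,454,187.23.
Capped: Sato ($1,865,200); residual $5,343,975 reallocated over remaining profit-interest units 31.
Shares after redistribution: Lindqvist 2,241,021.77 → $2,241,022; Chaudhri 344,772.58 → $344,773; Delacroix 172,386.29 → $172,386; Nwosu 2,585,794.35 → $2,585,794.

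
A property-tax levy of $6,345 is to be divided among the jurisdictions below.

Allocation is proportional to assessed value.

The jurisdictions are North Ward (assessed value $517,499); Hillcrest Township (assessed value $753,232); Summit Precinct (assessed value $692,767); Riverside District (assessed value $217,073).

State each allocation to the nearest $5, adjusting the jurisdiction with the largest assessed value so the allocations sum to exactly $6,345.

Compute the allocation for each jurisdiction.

Combined assessed value = 2,180,571.
Proportional shares: North Ward 517,499/2,180,571 × $6,345 = 1,505.81; Hillcrest Township 753,232/2,180,571 × $6,345 = 2,191.75; Summit Precinct 692,767/2,180,571 × $6,345 = 2,015.81; Riverside District 217,073/2,180,571 × $6,345 = 631.64.
At nearest $5: North Ward $1,505; Hillcrest Township $2,190; Summit Precinct $2,015; Riverside District $630. Sum = $6,340.
Difference $6,345 − $6,340 = +$5 applied to largest assessed value (Hillcrest Township): Hillcrest Township becomes $2,195.

North Ward: $1,505; Hillcrest Township: $2,195; Summit Precinct: $2,015; Riverside District: $630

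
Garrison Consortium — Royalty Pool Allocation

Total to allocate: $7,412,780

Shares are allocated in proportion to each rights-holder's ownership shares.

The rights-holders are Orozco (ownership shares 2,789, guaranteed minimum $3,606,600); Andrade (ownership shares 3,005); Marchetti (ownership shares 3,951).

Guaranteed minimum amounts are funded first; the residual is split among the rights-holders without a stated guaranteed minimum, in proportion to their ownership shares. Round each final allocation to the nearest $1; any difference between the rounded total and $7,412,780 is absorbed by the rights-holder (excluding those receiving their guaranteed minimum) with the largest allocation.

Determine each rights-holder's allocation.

Fund the minimums — Orozco $3,606,600. Balance $3,806,180.
Balance split over remaining ownership shares 6,956: Andrade 1,644,274.14 → $1,644,274; Marchetti 2,161,905.86 → $2,161,906.

Orozco: $3,606,600 | Andrade: $1,644,274 | Marchetti: $2,161,906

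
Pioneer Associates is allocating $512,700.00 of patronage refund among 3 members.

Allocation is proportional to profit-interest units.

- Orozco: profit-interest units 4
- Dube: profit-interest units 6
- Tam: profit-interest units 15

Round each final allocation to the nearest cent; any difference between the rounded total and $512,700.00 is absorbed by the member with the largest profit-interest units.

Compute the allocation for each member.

Combined profit-interest units = 4 + 6 + 15 = 25.
Unrounded shares: Orozco 82,032.0000; Dube 123,048.0000; Tam 307,620.0000.
At nearest cent: Orozco $82,032.00; Dube $123,048.00; Tam $307,620.00. Sum = $512,700.00.
Sum already equals the total — no adjustment.

Orozco: $82,032.00 | Dube: $123,048.00 | Tam: $307,620.00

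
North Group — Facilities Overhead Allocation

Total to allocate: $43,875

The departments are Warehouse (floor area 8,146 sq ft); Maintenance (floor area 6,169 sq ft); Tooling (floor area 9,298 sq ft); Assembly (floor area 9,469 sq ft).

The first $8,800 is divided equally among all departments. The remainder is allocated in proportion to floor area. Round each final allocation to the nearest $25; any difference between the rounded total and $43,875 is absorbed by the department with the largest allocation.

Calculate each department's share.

Warehouse: $10,825; Maintenance: $8,750; Tooling: $12,050; Assembly: $12,250

Equal tier: $8,800 ÷ 4 = $2,200 apiece.
Remainder $35,075 by floor area (total 33,082): Warehouse 8,636.75 → $8,625; Maintenance 6,540.65 → $6,550; Tooling 9,858.15 → $9,850; Assembly 10,039.45 → $10,050.
Totals: Warehouse $2,200 + $8,625 = $10,825; Maintenance $2,200 + $6,550 = $8,750; Tooling $2,200 + $9,850 = $12,050; Assembly $2,200 + $10,050 = $12,250.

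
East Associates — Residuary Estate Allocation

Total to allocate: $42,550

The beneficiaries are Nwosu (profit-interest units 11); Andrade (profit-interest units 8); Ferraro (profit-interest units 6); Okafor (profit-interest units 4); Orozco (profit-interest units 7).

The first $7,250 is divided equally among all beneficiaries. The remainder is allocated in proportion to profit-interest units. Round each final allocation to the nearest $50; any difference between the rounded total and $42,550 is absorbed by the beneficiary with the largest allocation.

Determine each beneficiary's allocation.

$7,250 shared equally gives $1,450 per beneficiary.
Remainder $35,300 by profit-interest units (total 36): Nwosu 10,786.11 → $10,800; Andrade 7,844.44 → $7,850; Ferraro 5,883.33 → $5,900; Okafor 3,922.22 → $3,900; Orozco 6,863.89 → $6,850.
Totals: Nwosu $1,450 + $10,800 = $12,250; Andrade $1,450 + $7,850 = $9,300; Ferraro $1,450 + $5,900 = $7,350; Okafor $1,450 + $3,900 = $5,350; Orozco $1,450 + $6,850 = $8,300.

Nwosu: $12,250 | Andrade: $9,300 | Ferraro: $7,350 | Okafor: $5,350 | Orozco: $8,300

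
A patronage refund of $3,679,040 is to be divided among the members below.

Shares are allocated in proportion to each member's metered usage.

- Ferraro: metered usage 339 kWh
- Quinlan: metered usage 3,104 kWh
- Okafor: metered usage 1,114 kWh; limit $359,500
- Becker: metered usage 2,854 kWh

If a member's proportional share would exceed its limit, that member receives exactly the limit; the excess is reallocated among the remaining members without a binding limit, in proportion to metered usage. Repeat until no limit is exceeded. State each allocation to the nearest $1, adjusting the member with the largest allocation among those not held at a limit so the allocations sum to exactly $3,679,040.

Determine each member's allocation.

Total metered usage = 7,411.
Proportional shares (ignoring caps): Ferraro 168,289.65; Quinlan 1,540,917.58; Okafor 553,022.61; Becker 1,416,810.17.
Held at cap: Okafor ($359,500); remaining pool $3,319,540 reallocated over remaining metered usage 6,297.
Redistributed shares: Ferraro 178,707.97 → $178,708; Quinlan 1,636,311.28 → $1,636,311; Becker 1,504,520.75 → $1,504,521.

Ferraro: $178,708; Quinlan: $1,636,311; Okafor: $359,500; Becker: $1,504,521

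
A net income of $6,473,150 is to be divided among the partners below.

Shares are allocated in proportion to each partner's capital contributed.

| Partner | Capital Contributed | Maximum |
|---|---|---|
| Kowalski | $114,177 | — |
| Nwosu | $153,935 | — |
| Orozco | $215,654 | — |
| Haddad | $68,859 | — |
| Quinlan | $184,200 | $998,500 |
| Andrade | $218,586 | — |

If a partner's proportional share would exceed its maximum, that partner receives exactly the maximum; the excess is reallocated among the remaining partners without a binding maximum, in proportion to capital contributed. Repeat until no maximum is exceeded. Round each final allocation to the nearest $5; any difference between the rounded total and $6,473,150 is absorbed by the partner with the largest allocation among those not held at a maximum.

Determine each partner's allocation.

Capital contributed total: 955,411.
Proportional shares (ignoring caps): Kowalski 773,577.91; Nwosu 1,042,948.37; Orozco 1,461,110.13; Haddad 466,537.06; Quinlan 1,248,001.36; Andrade 1,480,975.17.
Held at cap: Quinlan ($998,500); remaining pool $5,474,650 reallocated over remaining capital contributed 771,211.
Redistributed shares: Kowalski 810,516.33 → $810,515; Nwosu 1,092,749.26 → $1,092,750; Orozco 1,530,878.28 → $1,530,880; Haddad 488,814.25 → $488,815; Andrade 1,551,691.88 → $1,551,690.

Kowalski: $810,515; Nwosu: $1,092,750; Orozco: $1,530,880; Haddad: $488,815; Quinlan: $998,500; Andrade: $1,551,690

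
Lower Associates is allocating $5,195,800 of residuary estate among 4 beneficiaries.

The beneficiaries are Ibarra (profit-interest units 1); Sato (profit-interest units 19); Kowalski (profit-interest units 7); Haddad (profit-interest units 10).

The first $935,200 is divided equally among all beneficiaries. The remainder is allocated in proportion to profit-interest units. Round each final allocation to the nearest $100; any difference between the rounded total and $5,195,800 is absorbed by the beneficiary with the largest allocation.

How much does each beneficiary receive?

$935,200 shared equally gives $233,800 per beneficiary.
Remainder $4,260,600 by profit-interest units (total 37): Ibarra 115,151.35 → $115,200; Sato 2,187,875.68 → $2,187,900; Kowalski 806,059.46 → $806,100; Haddad 1,151,513.51 → $1,151,500.
Rounding difference −$100 on remainder applied to Sato.
Totals: Ibarra $233,800 + $115,200 = $349,000; Sato $233,800 + $2,187,800 = $2,421,600; Kowalski $233,800 + $806,100 = $1,039,900; Haddad $233,800 + $1,151,500 = $1,385,300.

Ibarra: $349,000; Sato: $2,421,600; Kowalski: $1,039,900; Haddad: $1,385,300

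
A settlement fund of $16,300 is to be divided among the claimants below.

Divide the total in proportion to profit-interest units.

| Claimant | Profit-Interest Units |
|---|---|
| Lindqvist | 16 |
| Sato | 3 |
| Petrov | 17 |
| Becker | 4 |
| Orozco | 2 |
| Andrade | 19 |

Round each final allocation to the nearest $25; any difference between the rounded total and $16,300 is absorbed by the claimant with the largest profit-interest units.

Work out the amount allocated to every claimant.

Total profit-interest units = 16 + 3 + 17 + 4 + 2 + 19 = 61.
Unrounded shares: Lindqvist 4,275.41; Sato 801.64; Petrov 4,542.62; Becker 1,068.85; Orozco 534.43; Andrade 5,077.05.
After rounding ($25): Lindqvist $4,275; Sato $800; Petrov $4,550; Becker $1,075; Orozco $525; Andrade $5,075. Sum = $16,300.
No rounding difference to absorb.

Lindqvist: $4,275 | Sato: $800 | Petrov: $4,550 | Becker: $1,075 | Orozco: $525 | Andrade: $5,075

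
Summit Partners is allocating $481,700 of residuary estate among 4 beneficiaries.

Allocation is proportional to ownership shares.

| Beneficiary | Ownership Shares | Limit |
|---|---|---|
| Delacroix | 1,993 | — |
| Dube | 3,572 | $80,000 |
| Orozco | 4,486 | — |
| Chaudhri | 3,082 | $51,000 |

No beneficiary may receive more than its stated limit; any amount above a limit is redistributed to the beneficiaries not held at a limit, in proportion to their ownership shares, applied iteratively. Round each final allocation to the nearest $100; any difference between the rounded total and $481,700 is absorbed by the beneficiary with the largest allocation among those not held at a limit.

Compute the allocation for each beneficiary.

Total ownership shares = 13,133.
Proportional shares (ignoring caps): Delacroix 73,100.44; Dube 131,015.94; Orozco 164,540.18; Chaudhri 113,043.43.
Capped: Dube ($80,000), Chaudhri ($51,000); remaining pool $350,700 reallocated over remaining ownership shares 6,479.
Remaining shares: Delacroix 107,878.55 → $107,900; Orozco 242,821.45 → $242,800.

Delacroix: $107,900 · Dube: $80,000 · Orozco: $242,800 · Chaudhri: $51,000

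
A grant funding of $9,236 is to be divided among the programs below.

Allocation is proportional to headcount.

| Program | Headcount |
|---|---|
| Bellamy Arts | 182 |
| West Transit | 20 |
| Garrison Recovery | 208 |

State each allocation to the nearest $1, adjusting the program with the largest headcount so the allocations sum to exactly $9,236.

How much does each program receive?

Bellamy Arts: $4,100 · West Transit: $451 · Garrison Recovery: $4,685

Headcount total: 410.
Unrounded shares: Bellamy Arts 182/410 × $9,236 = 4,099.88; West Transit 20/410 × $9,236 = 450.54; Garrison Recovery 208/410 × $9,236 = 4,685.58.
Rounded to nearest $1: Bellamy Arts $4,100; West Transit $451; Garrison Recovery $4,686. Sum = $9,237.
Difference $9,236 − $9,237 = −$1 applied to largest headcount (Garrison Recovery): Garrison Recovery becomes $4,685.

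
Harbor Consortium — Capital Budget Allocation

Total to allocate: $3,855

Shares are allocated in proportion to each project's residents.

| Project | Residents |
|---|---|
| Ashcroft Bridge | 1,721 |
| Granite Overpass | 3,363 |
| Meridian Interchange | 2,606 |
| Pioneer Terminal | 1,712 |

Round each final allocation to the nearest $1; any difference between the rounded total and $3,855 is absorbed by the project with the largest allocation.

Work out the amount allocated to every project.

Ashcroft Bridge: $706 · Granite Overpass: $1,378 · Meridian Interchange: $1,069 · Pioneer Terminal: $702

Total residents = 9,402.
Raw shares: Ashcroft Bridge 1,721/9,402 × $3,855 = 705.64; Granite Overpass 3,363/9,402 × $3,855 = 1,378.89; Meridian Interchange 2,606/9,402 × $3,855 = 1,068.51; Pioneer Terminal 1,712/9,402 × $3,855 = 701.95.
At nearest $1: Ashcroft Bridge $706; Granite Overpass $1,379; Meridian Interchange $1,069; Pioneer Terminal $702. Sum = $3,856.
Difference $3,855 − $3,856 = −$1 applied to largest allocation (Granite Overpass): Granite Overpass becomes $1,378.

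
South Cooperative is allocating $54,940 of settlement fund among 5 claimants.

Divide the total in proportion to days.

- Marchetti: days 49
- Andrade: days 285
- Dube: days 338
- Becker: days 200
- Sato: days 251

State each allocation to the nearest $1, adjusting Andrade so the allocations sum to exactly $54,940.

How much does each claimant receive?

Total days = 1,123.
Proportional shares: Marchetti 49/1,123 × $54,940 = 2,397.20; Andrade 285/1,123 × $54,940 = 13,942.92; Dube 338/1,123 × $54,940 = 16,535.81; Becker 200/1,123 × $54,940 = 9,784.51; Sato 251/1,123 × $54,940 = 12,279.55.
Rounded to nearest $1: Marchetti $2,397; Andrade $13,943; Dube $16,536; Becker $9,785; Sato $12,280. Sum = $54,941.
Difference $54,940 − $54,941 = −$1 applied to Andrade: Andrade becomes $13,942.

Marchetti: $2,397 · Andrade: $13,942 · Dube: $16,536 · Becker: $9,785 · Sato: $12,280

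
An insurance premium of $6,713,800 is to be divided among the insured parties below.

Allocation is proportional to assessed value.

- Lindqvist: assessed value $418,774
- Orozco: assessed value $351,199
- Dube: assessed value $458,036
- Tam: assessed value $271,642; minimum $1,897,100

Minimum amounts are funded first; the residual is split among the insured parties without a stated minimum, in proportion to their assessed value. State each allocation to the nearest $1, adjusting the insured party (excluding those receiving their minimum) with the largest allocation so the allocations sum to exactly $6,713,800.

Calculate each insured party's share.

Lindqvist: $1,642,585 · Orozco: $1,377,531 · Dube: $1,796,584 · Tam: $1,897,100

Minimums first: Tam $1,897,100. Balance $4,816,700.
Balance split over remaining assessed value 1,228,009: Lindqvist 1,642,584.64 → $1,642,585; Orozco 1,377,530.80 → $1,377,531; Dube 1,796,584.55 → $1,796,585.
Rounding difference −$1 applied to Dube → $1,796,584.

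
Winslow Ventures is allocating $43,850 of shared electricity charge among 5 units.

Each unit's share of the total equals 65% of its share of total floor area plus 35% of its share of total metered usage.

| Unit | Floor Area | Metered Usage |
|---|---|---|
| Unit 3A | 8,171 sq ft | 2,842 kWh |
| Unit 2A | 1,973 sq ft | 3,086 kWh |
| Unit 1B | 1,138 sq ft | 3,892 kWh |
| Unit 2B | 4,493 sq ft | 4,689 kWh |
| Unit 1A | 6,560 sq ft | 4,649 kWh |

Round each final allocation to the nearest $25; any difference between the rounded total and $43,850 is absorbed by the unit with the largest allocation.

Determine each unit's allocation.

Unit 3A: $12,675; Unit 2A: $5,000; Unit 1B: $4,575; Unit 2B: $9,500; Unit 1A: $12,100

Floor area total 22,335; metered usage total 19,158.
Blended shares (65% floor area + 35% metered usage): Unit 3A 0.2897; Unit 2A 0.1138; Unit 1B 0.1042; Unit 2B 0.2164; Unit 1A 0.2758.
Proportional shares: Unit 3A 12,704.04; Unit 2A 4,990.02; Unit 1B 4,570.13; Unit 2B 9,490.04; Unit 1A 12,095.77.
After rounding ($25): Unit 3A $12,700; Unit 2A $5,000; Unit 1B $4,575; Unit 2B $9,500; Unit 1A $12,100. Sum = $43,875.
Difference $43,850 − $43,875 = −$25 applied to largest allocation (Unit 3A): Unit 3A becomes $12,675.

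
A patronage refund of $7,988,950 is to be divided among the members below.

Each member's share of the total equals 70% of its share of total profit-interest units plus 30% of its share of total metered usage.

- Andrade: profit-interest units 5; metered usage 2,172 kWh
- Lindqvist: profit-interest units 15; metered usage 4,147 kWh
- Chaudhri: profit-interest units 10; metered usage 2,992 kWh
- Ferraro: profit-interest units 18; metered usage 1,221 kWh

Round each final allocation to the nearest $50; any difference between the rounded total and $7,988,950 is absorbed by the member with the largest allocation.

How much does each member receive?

Profit-interest units total 48; metered usage total 10,532.
Blended shares (70% profit-interest units + 30% metered usage): Andrade 0.1348; Lindqvist 0.3369; Chaudhri 0.2311; Ferraro 0.2973.
Raw shares: Andrade 1,076,792.68; Lindqvist 2,691,283.22; Chaudhri 1,845,921.29; Ferraro 2,374,952.81.
After rounding ($50): Andrade $1,076,800; Lindqvist $2,691,300; Chaudhri $1,845,900; Ferraro $2,374,950. Sum = $7,988,950.
Sum already equals the total — no adjustment.

Andrade: $1,076,800 | Lindqvist: $2,691,300 | Chaudhri: $1,845,900 | Ferraro: $2,374,950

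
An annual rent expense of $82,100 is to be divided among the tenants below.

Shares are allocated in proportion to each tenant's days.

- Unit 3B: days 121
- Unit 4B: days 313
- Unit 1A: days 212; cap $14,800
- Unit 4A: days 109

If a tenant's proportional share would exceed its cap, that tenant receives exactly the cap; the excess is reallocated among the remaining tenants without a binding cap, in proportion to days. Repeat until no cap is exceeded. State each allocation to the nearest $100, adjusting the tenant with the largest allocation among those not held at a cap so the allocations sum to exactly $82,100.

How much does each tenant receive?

Unit 3B: $15,000 · Unit 4B: $38,800 · Unit 1A: $14,800 · Unit 4A: $13,500

Sum of days: 755.
Pro-rata shares before constraints: Unit 3B 13,157.75; Unit 4B 34,036.16; Unit 1A 23,053.25; Unit 4A 11,852.85.
Held at cap: Unit 1A ($14,800); balance $67,300 reallocated over remaining days 543.
Redistributed shares: Unit 3B 14,996.87 → $15,000; Unit 4B 38,793.55 → $38,800; Unit 4A 13,509.58 → $13,500.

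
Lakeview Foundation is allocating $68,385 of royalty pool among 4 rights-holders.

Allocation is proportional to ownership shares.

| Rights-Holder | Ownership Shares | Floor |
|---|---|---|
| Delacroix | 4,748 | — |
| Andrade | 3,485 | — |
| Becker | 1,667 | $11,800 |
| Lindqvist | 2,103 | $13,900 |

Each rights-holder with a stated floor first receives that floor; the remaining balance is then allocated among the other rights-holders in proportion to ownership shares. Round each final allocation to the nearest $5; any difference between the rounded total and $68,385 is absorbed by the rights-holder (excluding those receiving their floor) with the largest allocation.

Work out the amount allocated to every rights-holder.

Delacroix: $24,615; Andrade: $18,070; Becker: $11,800; Lindqvist: $13,900

Fund the minimums — Becker $11,800; Lindqvist $13,900. Remaining pool $42,685.
Remaining pool split over remaining ownership shares 8,233: Delacroix 24,616.59 → $24,615; Andrade 18,068.41 → $18,070.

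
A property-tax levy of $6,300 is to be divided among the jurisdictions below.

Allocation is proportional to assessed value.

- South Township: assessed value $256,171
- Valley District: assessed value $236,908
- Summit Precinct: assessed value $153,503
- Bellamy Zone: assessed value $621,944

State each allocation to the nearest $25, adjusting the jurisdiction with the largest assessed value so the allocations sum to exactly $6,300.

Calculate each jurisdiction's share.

Total assessed value = 256,171 + 236,908 + 153,503 + 621,944 = 1,268,526.
Pro-rata amounts: South Township 1,272.25; Valley District 1,176.58; Summit Precinct 762.36; Bellamy Zone 3,088.82.
At nearest $25: South Township $1,275; Valley District $1,175; Summit Precinct $750; Bellamy Zone $3,100. Sum = $6,300.
Rounded total matches; no reconciliation needed.

South Township: $1,275 · Valley District: $1,175 · Summit Precinct: $750 · Bellamy Zone: $3,100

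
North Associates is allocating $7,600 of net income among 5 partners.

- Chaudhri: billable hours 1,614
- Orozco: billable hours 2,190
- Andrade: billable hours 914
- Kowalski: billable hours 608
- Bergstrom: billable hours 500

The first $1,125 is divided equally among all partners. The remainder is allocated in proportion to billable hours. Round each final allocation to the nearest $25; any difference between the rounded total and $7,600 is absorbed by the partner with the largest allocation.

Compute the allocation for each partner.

Chaudhri: $2,025 · Orozco: $2,650 · Andrade: $1,250 · Kowalski: $900 · Bergstrom: $775

Equal tier: $1,125 ÷ 5 = $225 apiece.
Remainder $6,475 by billable hours (total 5,826): Chaudhri 1,793.80 → $1,800; Orozco 2,433.96 → $2,425; Andrade 1,015.82 → $1,025; Kowalski 675.73 → $675; Bergstrom 555.70 → $550.
Totals: Chaudhri $225 + $1,800 = $2,025; Orozco $225 + $2,425 = $2,650; Andrade $225 + $1,025 = $1,250; Kowalski $225 + $675 = $900; Bergstrom $225 + $550 = $775.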